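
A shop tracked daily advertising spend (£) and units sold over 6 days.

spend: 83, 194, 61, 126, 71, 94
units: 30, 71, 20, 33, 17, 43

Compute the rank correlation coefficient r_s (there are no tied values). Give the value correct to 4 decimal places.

0.8857

Rank spend: 3, 6, 1, 5, 2, 4
Rank units: 3, 6, 2, 4, 1, 5
d = rank(spend) − rank(units): 0, 0, -1, 1, 1, -1; Σd² = 4
ρ = 1 − 6Σd² / [n(n²−1)] = 1 − 6×4 / (6×35) = 1 − 24/210 ≈ 0.8857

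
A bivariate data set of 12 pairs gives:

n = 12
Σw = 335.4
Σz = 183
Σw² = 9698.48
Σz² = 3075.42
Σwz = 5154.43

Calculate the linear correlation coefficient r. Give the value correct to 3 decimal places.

0.130

r = (nΣwz − ΣwΣz) / √[(nΣw² − (Σw)²)(nΣz² − (Σz)²)]
Numerator: 12×5154.43 − 335.4×183 = 474.96
Denominator: √[(116381.76 − 112493.16)(36905.04 − 33489)] = √[3888.6 × 3416.04] = 3644.6691
r = 474.96 / 3644.6691 ≈ 0.130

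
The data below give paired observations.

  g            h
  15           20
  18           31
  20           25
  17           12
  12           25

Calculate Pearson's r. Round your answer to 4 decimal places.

n = 5, Σg = 82, Σh = 113, Σg² = 1382, Σh² = 2755, Σgh = 1862
nΣgh − ΣgΣh = 9310 − 9266 = 44
nΣg² − (Σg)² = 6910 − 6724 = 186; nΣh² − (Σh)² = 13775 − 12769 = 1006
r = 44 / √(186 × 1006) = 44 / 432.5691 ≈ 0.1017

0.1017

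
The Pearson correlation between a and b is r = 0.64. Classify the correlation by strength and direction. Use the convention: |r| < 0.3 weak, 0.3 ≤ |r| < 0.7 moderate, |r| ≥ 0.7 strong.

r = 0.64 > 0 so the relationship is positive.
|r| = 0.64, which falls in the moderate range.

moderate positive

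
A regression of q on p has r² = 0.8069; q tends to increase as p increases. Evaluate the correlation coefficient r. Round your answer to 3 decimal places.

|r| = √0.8069 = 0.898
The association is positive, so r = 0.898.

0.898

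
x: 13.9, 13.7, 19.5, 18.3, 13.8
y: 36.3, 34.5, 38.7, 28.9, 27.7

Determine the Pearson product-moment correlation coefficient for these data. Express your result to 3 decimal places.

0.223

n = 5, Σx = 79.2, Σy = 166.1, Σx² = 1286.48, Σy² = 5608.13, Σxy = 2643
nΣxy − ΣxΣy = 13215 − 13155.12 = 59.88
nΣx² − (Σx)² = 6432.4 − 6272.64 = 159.76; nΣy² − (Σy)² = 28040.65 − 27589.21 = 451.44
r = 59.88 / √(159.76 × 451.44) = 59.88 / 268.5555 ≈ 0.223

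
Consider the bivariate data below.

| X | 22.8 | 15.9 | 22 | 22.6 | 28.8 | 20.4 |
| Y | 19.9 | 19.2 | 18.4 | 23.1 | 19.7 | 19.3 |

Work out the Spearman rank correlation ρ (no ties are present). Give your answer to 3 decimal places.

Rank X: 5, 1, 3, 4, 6, 2
Rank Y: 5, 2, 1, 6, 4, 3
d = rank(X) − rank(Y): 0, -1, 2, -2, 2, -1; Σd² = 14
ρ = 1 − 6Σd² / [n(n²−1)] = 1 − 6×14 / (6×35) = 1 − 84/210 ≈ 0.600

0.600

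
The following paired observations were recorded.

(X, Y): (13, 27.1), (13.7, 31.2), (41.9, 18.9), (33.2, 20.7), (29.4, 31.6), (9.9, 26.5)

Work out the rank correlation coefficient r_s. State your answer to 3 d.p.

-0.429

Rank X: 2, 3, 6, 5, 4, 1
Rank Y: 4, 5, 1, 2, 6, 3
d = rank(X) − rank(Y): -2, -2, 5, 3, -2, -2; Σd² = 50
ρ = 1 − 6Σd² / [n(n²−1)] = 1 − 6×50 / (6×35) = 1 − 300/210 ≈ -0.429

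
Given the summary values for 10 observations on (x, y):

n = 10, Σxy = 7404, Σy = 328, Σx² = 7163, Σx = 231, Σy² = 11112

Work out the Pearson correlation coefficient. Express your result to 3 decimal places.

-0.215

r = (nΣxy − ΣxΣy) / √[(nΣx² − (Σx)²)(nΣy² − (Σy)²)]
Numerator: 10×7404 − 231×328 = -1728
Denominator: √[(71630 − 53361)(111120 − 107584)] = √[18269 × 3536] = 8037.3618
r = -1728 / 8037.3618 ≈ -0.215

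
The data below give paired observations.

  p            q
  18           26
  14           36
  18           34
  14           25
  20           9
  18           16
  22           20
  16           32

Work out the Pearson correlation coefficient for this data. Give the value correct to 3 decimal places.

-0.610

n = 8, Σp = 140, Σq = 198, Σp² = 2504, Σq² = 5514, Σpq = 3354
nΣpq − ΣpΣq = 26832 − 27720 = -888
nΣp² − (Σp)² = 20032 − 19600 = 432; nΣq² − (Σq)² = 44112 − 39204 = 4908
r = -888 / √(432 × 4908) = -888 / 1456.1099 ≈ -0.610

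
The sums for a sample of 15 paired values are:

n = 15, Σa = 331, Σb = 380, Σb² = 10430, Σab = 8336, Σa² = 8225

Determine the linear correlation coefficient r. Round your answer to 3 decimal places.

-0.057

r = (nΣab − ΣaΣb) / √[(nΣa² − (Σa)²)(nΣb² − (Σb)²)]
Numerator: 15×8336 − 331×380 = -740
Denominator: √[(123375 − 109561)(156450 − 144400)] = √[13814 × 12050] = 12901.8875
r = -740 / 12901.8875 ≈ -0.057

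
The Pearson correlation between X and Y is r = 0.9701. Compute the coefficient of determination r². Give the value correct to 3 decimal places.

0.941

r² = (0.9701)² = 0.941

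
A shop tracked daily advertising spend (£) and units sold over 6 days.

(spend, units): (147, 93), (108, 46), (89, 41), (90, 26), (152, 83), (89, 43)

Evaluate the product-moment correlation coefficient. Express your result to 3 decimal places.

0.952

n = 6, Σx = 675, Σy = 332, Σx² = 80319, Σy² = 21860, Σxy = 41071
nΣxy − ΣxΣy = 246426 − 224100 = 22326
nΣx² − (Σx)² = 481914 − 455625 = 26289; nΣy² − (Σy)² = 131160 − 110224 = 20936
r = 22326 / √(26289 × 20936) = 22326 / 23460.3176 ≈ 0.952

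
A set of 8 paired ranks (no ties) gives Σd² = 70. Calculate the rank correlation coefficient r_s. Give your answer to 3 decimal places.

ρ = 1 − 6Σd² / [n(n²−1)] = 1 − 6×70 / (8×63)
  = 1 − 420/504 = 1 − 0.8333 ≈ 0.167

0.167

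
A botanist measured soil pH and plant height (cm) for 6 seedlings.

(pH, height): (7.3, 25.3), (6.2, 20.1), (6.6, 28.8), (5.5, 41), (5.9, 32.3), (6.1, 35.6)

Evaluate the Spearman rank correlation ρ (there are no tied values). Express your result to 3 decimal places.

Rank pH: 6, 4, 5, 1, 2, 3
Rank height: 2, 1, 3, 6, 4, 5
d = rank(pH) − rank(height): 4, 3, 2, -5, -2, -2; Σd² = 62
ρ = 1 − 6Σd² / [n(n²−1)] = 1 − 6×62 / (6×35) = 1 − 372/210 ≈ -0.771

-0.771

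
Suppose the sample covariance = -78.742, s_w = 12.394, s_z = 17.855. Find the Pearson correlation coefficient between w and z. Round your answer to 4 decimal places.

r = Cov(w,z) / (s_w · s_z) = -78.742 / (12.394 × 17.855)
  = -78.742 / 221.2949 ≈ -0.3558

-0.3558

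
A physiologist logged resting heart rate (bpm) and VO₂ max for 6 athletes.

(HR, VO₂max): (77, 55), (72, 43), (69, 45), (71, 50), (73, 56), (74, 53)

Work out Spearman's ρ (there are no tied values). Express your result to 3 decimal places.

Rank HR: 6, 3, 1, 2, 4, 5
Rank VO₂max: 5, 1, 2, 3, 6, 4
d = rank(HR) − rank(VO₂max): 1, 2, -1, -1, -2, 1; Σd² = 12
ρ = 1 − 6Σd² / [n(n²−1)] = 1 − 6×12 / (6×35) = 1 − 72/210 ≈ 0.657

0.657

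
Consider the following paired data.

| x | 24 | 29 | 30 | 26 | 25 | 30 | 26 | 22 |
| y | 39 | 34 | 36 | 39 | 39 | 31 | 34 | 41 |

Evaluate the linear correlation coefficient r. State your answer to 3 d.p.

n = 8, Σx = 212, Σy = 293, Σx² = 5678, Σy² = 10813, Σxy = 7707
nΣxy − ΣxΣy = 61656 − 62116 = -460
nΣx² − (Σx)² = 45424 − 44944 = 480; nΣy² − (Σy)² = 86504 − 85849 = 655
r = -460 / √(480 × 655) = -460 / 560.7138 ≈ -0.820

-0.820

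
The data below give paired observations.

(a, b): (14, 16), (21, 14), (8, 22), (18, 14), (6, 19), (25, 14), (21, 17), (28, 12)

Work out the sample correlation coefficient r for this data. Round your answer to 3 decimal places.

-0.862

n = 8, Σa = 141, Σb = 128, Σa² = 2911, Σb² = 2122, Σab = 2103
nΣab − ΣaΣb = 16824 − 18048 = -1224
nΣa² − (Σa)² = 23288 − 19881 = 3407; nΣb² − (Σb)² = 16976 − 16384 = 592
r = -1224 / √(3407 × 592) = -1224 / 1420.1915 ≈ -0.862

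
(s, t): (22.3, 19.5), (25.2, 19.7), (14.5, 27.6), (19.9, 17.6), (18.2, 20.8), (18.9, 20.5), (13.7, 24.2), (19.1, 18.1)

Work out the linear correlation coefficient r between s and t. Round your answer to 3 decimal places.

n = 8, Σs = 151.8, Σt = 168, Σs² = 2979.54, Σt² = 3606, Σst = 3124.99
nΣst − ΣsΣt = 24999.92 − 25502.4 = -502.48
nΣs² − (Σs)² = 23836.32 − 23043.24 = 793.08; nΣt² − (Σt)² = 28848 − 28224 = 624
r = -502.48 / √(793.08 × 624) = -502.48 / 703.4784 ≈ -0.714

-0.714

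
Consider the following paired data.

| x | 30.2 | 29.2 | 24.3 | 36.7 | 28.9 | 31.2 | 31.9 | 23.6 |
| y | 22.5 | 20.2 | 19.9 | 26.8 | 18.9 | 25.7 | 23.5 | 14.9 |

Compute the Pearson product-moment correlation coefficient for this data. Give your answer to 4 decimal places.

0.8779

n = 8, Σx = 236, Σy = 172.4, Σx² = 7085.28, Σy² = 3820.5, Σxy = 5185.81
nΣxy − ΣxΣy = 41486.48 − 40686.4 = 800.08
nΣx² − (Σx)² = 56682.24 − 55696 = 986.24; nΣy² − (Σy)² = 30564 − 29721.76 = 842.24
r = 800.08 / √(986.24 × 842.24) = 800.08 / 911.4004 ≈ 0.8779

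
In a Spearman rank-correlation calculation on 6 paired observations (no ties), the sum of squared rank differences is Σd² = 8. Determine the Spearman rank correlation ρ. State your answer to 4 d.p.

0.7714

ρ = 1 − 6Σd² / [n(n²−1)] = 1 − 6×8 / (6×35)
  = 1 − 48/210 = 1 − 0.22857 ≈ 0.7714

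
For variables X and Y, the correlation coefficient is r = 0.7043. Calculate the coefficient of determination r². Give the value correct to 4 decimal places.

r² = (0.7043)² = 0.4960

0.4960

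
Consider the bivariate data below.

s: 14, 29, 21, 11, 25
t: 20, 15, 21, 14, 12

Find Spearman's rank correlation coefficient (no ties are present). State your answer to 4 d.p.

-0.1000

Rank s: 2, 5, 3, 1, 4
Rank t: 4, 3, 5, 2, 1
d = rank(s) − rank(t): -2, 2, -2, -1, 3; Σd² = 22
ρ = 1 − 6Σd² / [n(n²−1)] = 1 − 6×22 / (5×24) = 1 − 132/120 ≈ -0.1000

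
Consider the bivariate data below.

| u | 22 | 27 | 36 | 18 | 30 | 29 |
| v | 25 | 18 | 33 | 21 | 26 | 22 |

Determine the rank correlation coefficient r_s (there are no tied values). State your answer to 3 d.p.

0.714

Rank u: 2, 3, 6, 1, 5, 4
Rank v: 4, 1, 6, 2, 5, 3
d = rank(u) − rank(v): -2, 2, 0, -1, 0, 1; Σd² = 10
ρ = 1 − 6Σd² / [n(n²−1)] = 1 − 6×10 / (6×35) = 1 − 60/210 ≈ 0.714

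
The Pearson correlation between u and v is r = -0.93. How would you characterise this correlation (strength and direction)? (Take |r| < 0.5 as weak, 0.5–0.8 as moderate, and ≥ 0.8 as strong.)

strong negative

r = -0.93 < 0 so the relationship is negative.
|r| = 0.93, which falls in the strong range.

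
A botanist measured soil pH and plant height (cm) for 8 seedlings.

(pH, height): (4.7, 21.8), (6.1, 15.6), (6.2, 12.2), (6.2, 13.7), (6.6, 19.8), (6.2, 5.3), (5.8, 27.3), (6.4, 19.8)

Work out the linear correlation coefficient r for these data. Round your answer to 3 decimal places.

-0.349

n = 8, Σx = 48.2, Σy = 135.5, Σx² = 292.78, Σy² = 2612.59, Σxy = 806.8
nΣxy − ΣxΣy = 6454.4 − 6531.1 = -76.7
nΣx² − (Σx)² = 2342.24 − 2323.24 = 19; nΣy² − (Σy)² = 20900.72 − 18360.25 = 2540.47
r = -76.7 / √(19 × 2540.47) = -76.7 / 219.7019 ≈ -0.349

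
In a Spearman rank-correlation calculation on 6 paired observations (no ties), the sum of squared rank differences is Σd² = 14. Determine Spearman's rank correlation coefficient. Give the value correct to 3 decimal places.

ρ = 1 − 6Σd² / [n(n²−1)] = 1 − 6×14 / (6×35)
  = 1 − 84/210 = 1 − 0.4000 ≈ 0.600

0.600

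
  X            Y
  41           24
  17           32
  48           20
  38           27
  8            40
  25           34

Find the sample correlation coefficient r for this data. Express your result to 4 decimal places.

-0.9617

n = 6, ΣX = 177, ΣY = 177, ΣX² = 6407, ΣY² = 5485, ΣXY = 4684
nΣXY − ΣXΣY = 28104 − 31329 = -3225
nΣX² − (ΣX)² = 38442 − 31329 = 7113; nΣY² − (ΣY)² = 32910 − 31329 = 1581
r = -3225 / √(7113 × 1581) = -3225 / 3353.4539 ≈ -0.9617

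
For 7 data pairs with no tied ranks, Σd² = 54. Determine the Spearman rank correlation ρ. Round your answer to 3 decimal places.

0.036

ρ = 1 − 6Σd² / [n(n²−1)] = 1 − 6×54 / (7×48)
  = 1 − 324/336 = 1 − 0.9643 ≈ 0.036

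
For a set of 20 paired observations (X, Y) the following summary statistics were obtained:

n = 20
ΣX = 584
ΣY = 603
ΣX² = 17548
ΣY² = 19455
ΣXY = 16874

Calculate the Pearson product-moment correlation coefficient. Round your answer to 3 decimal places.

-0.923

r = (nΣXY − ΣXΣY) / √[(nΣX² − (ΣX)²)(nΣY² − (ΣY)²)]
Numerator: 20×16874 − 584×603 = -14672
Denominator: √[(350960 − 341056)(389100 − 363609)] = √[9904 × 25491] = 15889.0800
r = -14672 / 15889.0800 ≈ -0.923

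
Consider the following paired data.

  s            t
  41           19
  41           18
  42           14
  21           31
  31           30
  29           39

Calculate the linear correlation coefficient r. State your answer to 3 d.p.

-0.833

n = 6, Σs = 205, Σt = 151, Σs² = 7369, Σt² = 4263, Σst = 4817
nΣst − ΣsΣt = 28902 − 30955 = -2053
nΣs² − (Σs)² = 44214 − 42025 = 2189; nΣt² − (Σt)² = 25578 − 22801 = 2777
r = -2053 / √(2189 × 2777) = -2053 / 2465.5330 ≈ -0.833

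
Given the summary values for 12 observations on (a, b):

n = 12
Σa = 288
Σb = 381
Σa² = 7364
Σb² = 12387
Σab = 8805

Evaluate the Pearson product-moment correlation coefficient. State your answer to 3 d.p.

r = (nΣab − ΣaΣb) / √[(nΣa² − (Σa)²)(nΣb² − (Σb)²)]
Numerator: 12×8805 − 288×381 = -4068
Denominator: √[(88368 − 82944)(148644 − 145161)] = √[5424 × 3483] = 4346.4689
r = -4068 / 4346.4689 ≈ -0.936

-0.936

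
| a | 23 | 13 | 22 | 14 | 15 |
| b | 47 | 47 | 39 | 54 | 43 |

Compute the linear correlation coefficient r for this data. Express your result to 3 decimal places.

-0.485

n = 5, Σa = 87, Σb = 230, Σa² = 1603, Σb² = 10704, Σab = 3951
nΣab − ΣaΣb = 19755 − 20010 = -255
nΣa² − (Σa)² = 8015 − 7569 = 446; nΣb² − (Σb)² = 53520 − 52900 = 620
r = -255 / √(446 × 620) = -255 / 525.8517 ≈ -0.485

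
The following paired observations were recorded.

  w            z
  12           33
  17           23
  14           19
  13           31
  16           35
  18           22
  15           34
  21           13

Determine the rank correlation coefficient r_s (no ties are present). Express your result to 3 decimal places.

Rank w: 1, 6, 3, 2, 5, 7, 4, 8
Rank z: 6, 4, 2, 5, 8, 3, 7, 1
d = rank(w) − rank(z): -5, 2, 1, -3, -3, 4, -3, 7; Σd² = 122
ρ = 1 − 6Σd² / [n(n²−1)] = 1 − 6×122 / (8×63) = 1 − 732/504 ≈ -0.452

-0.452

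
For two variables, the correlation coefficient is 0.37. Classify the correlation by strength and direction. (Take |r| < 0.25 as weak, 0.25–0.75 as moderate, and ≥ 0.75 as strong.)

r = 0.37 > 0 so the relationship is positive.
|r| = 0.37, which falls in the moderate range.

moderate positive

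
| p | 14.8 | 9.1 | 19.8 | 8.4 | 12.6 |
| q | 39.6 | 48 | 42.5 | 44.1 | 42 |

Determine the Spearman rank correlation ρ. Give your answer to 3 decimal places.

Rank p: 4, 2, 5, 1, 3
Rank q: 1, 5, 3, 4, 2
d = rank(p) − rank(q): 3, -3, 2, -3, 1; Σd² = 32
ρ = 1 − 6Σd² / [n(n²−1)] = 1 − 6×32 / (5×24) = 1 − 192/120 ≈ -0.600

-0.600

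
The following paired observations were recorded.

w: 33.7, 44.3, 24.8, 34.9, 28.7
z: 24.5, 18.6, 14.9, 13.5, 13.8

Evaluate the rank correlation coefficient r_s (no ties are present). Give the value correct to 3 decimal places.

Rank w: 3, 5, 1, 4, 2
Rank z: 5, 4, 3, 1, 2
d = rank(w) − rank(z): -2, 1, -2, 3, 0; Σd² = 18
ρ = 1 − 6Σd² / [n(n²−1)] = 1 − 6×18 / (5×24) = 1 − 108/120 ≈ 0.100

0.100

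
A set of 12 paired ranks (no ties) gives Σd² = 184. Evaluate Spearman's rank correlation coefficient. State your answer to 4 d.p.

0.3566

ρ = 1 − 6Σd² / [n(n²−1)] = 1 − 6×184 / (12×143)
  = 1 − 1104/1716 = 1 − 0.64336 ≈ 0.3566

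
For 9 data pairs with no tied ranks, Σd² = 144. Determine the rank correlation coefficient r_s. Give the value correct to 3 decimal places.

ρ = 1 − 6Σd² / [n(n²−1)] = 1 − 6×144 / (9×80)
  = 1 − 864/720 = 1 − 1.2000 ≈ -0.200

-0.200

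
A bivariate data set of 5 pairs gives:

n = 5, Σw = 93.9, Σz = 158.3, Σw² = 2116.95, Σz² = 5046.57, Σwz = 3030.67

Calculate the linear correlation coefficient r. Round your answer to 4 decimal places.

0.5211

r = (nΣwz − ΣwΣz) / √[(nΣw² − (Σw)²)(nΣz² − (Σz)²)]
Numerator: 5×3030.67 − 93.9×158.3 = 288.98
Denominator: √[(10584.75 − 8817.21)(25232.85 − 25058.89)] = √[1767.54 × 173.96] = 554.5099
r = 288.98 / 554.5099 ≈ 0.5211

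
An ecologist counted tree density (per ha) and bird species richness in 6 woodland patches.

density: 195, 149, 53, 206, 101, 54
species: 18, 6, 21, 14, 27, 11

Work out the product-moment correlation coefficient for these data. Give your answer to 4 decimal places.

-0.2110

n = 6, Σx = 758, Σy = 97, Σx² = 118588, Σy² = 1847, Σxy = 11722
nΣxy − ΣxΣy = 70332 − 73526 = -3194
nΣx² − (Σx)² = 711528 − 574564 = 136964; nΣy² − (Σy)² = 11082 − 9409 = 1673
r = -3194 / √(136964 × 1673) = -3194 / 15137.3965 ≈ -0.2110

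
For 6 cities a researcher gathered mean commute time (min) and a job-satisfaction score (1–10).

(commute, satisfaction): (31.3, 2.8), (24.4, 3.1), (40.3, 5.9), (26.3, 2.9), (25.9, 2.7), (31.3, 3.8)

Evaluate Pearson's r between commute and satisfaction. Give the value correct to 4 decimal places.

n = 6, Σx = 179.5, Σy = 21.2, Σx² = 5541.33, Σy² = 82.4, Σxy = 666.19
nΣxy − ΣxΣy = 3997.14 − 3805.4 = 191.74
nΣx² − (Σx)² = 33247.98 − 32220.25 = 1027.73; nΣy² − (Σy)² = 494.4 − 449.44 = 44.96
r = 191.74 / √(1027.73 × 44.96) = 191.74 / 214.9575 ≈ 0.8920

0.8920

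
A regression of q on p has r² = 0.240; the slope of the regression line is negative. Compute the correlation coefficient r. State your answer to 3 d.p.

-0.490

|r| = √0.240 = 0.490
The association is negative, so r = −0.490.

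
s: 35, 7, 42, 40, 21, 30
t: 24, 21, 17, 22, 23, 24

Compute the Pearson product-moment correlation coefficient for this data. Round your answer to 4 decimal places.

n = 6, Σs = 175, Σt = 131, Σs² = 5979, Σt² = 2895, Σst = 3784
nΣst − ΣsΣt = 22704 − 22925 = -221
nΣs² − (Σs)² = 35874 − 30625 = 5249; nΣt² − (Σt)² = 17370 − 17161 = 209
r = -221 / √(5249 × 209) = -221 / 1047.3973 ≈ -0.2110

-0.2110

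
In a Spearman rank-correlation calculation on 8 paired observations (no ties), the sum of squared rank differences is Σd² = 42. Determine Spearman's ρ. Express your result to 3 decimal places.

0.500

ρ = 1 − 6Σd² / [n(n²−1)] = 1 − 6×42 / (8×63)
  = 1 − 252/504 = 1 − 0.5000 ≈ 0.500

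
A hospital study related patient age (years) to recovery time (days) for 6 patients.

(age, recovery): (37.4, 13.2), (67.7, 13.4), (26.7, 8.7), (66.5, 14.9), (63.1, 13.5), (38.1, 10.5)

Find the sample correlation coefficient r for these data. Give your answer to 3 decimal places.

n = 6, Σx = 299.5, Σy = 74.2, Σx² = 16550.41, Σy² = 944, Σxy = 3875.9
nΣxy − ΣxΣy = 23255.4 − 22222.9 = 1032.5
nΣx² − (Σx)² = 99302.46 − 89700.25 = 9602.21; nΣy² − (Σy)² = 5664 − 5505.64 = 158.36
r = 1032.5 / √(9602.21 × 158.36) = 1032.5 / 1233.1285 ≈ 0.837

0.837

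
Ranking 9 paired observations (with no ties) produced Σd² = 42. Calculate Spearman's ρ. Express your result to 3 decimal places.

ρ = 1 − 6Σd² / [n(n²−1)] = 1 − 6×42 / (9×80)
  = 1 − 252/720 = 1 − 0.3500 ≈ 0.650

0.650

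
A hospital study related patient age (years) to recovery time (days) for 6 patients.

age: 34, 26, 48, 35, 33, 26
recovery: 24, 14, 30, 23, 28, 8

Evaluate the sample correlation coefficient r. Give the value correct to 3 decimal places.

n = 6, Σx = 202, Σy = 127, Σx² = 7126, Σy² = 3049, Σxy = 4557
nΣxy − ΣxΣy = 27342 − 25654 = 1688
nΣx² − (Σx)² = 42756 − 40804 = 1952; nΣy² − (Σy)² = 18294 − 16129 = 2165
r = 1688 / √(1952 × 2165) = 1688 / 2055.7432 ≈ 0.821

0.821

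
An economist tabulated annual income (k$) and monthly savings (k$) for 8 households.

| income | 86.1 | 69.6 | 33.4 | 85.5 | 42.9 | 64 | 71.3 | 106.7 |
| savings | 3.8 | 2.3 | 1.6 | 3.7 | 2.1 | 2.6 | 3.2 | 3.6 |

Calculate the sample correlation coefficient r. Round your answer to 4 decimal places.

n = 8, Σx = 559.5, Σy = 22.9, Σx² = 43088.17, Σy² = 70.35, Σxy = 1725.82
nΣxy − ΣxΣy = 13806.56 − 12812.55 = 994.01
nΣx² − (Σx)² = 344705.36 − 313040.25 = 31665.11; nΣy² − (Σy)² = 562.8 − 524.41 = 38.39
r = 994.01 / √(31665.11 × 38.39) = 994.01 / 1102.5532 ≈ 0.9016

0.9016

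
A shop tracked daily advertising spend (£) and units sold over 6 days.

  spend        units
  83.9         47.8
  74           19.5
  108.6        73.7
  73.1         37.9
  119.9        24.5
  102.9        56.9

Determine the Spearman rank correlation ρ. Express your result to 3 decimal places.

Rank spend: 3, 2, 5, 1, 6, 4
Rank units: 4, 1, 6, 3, 2, 5
d = rank(spend) − rank(units): -1, 1, -1, -2, 4, -1; Σd² = 24
ρ = 1 − 6Σd² / [n(n²−1)] = 1 − 6×24 / (6×35) = 1 − 144/210 ≈ 0.314

0.314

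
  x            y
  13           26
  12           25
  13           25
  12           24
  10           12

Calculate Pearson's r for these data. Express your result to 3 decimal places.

n = 5, Σx = 60, Σy = 112, Σx² = 726, Σy² = 2646, Σxy = 1371
nΣxy − ΣxΣy = 6855 − 6720 = 135
nΣx² − (Σx)² = 3630 − 3600 = 30; nΣy² − (Σy)² = 13230 − 12544 = 686
r = 135 / √(30 × 686) = 135 / 143.4573 ≈ 0.941

0.941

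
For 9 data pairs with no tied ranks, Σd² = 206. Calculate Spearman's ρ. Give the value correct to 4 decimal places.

-0.7167

ρ = 1 − 6Σd² / [n(n²−1)] = 1 − 6×206 / (9×80)
  = 1 − 1236/720 = 1 − 1.71667 ≈ -0.7167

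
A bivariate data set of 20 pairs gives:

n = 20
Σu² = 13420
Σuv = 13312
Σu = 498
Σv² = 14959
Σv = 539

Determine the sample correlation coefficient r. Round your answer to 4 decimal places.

-0.1642

r = (nΣuv − ΣuΣv) / √[(nΣu² − (Σu)²)(nΣv² − (Σv)²)]
Numerator: 20×13312 − 498×539 = -2182
Denominator: √[(268400 − 248004)(299180 − 290521)] = √[20396 × 8659] = 13289.4305
r = -2182 / 13289.4305 ≈ -0.1642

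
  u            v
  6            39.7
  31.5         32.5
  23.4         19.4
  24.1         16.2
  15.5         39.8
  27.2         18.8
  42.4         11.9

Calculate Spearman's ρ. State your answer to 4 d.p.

Rank u: 1, 6, 3, 4, 2, 5, 7
Rank v: 6, 5, 4, 2, 7, 3, 1
d = rank(u) − rank(v): -5, 1, -1, 2, -5, 2, 6; Σd² = 96
ρ = 1 − 6Σd² / [n(n²−1)] = 1 − 6×96 / (7×48) = 1 − 576/336 ≈ -0.7143

-0.7143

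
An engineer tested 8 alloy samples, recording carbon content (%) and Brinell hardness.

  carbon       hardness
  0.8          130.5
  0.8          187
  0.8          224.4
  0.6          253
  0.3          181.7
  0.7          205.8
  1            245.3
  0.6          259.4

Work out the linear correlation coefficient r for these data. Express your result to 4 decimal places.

0.0609

n = 8, Σx = 5.6, Σy = 1687.1, Σx² = 4.22, Σy² = 369192.59, Σxy = 1184.83
nΣxy − ΣxΣy = 9478.64 − 9447.76 = 30.88
nΣx² − (Σx)² = 33.76 − 31.36 = 2.4; nΣy² − (Σy)² = 2953540.72 − 2846306.41 = 107234.31
r = 30.88 / √(2.4 × 107234.31) = 30.88 / 507.3089 ≈ 0.0609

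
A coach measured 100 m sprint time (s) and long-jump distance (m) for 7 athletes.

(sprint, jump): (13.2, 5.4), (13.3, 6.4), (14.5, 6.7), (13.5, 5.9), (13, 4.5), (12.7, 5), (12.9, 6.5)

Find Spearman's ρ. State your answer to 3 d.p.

0.536

Rank sprint: 4, 5, 7, 6, 3, 1, 2
Rank jump: 3, 5, 7, 4, 1, 2, 6
d = rank(sprint) − rank(jump): 1, 0, 0, 2, 2, -1, -4; Σd² = 26
ρ = 1 − 6Σd² / [n(n²−1)] = 1 − 6×26 / (7×48) = 1 − 156/336 ≈ 0.536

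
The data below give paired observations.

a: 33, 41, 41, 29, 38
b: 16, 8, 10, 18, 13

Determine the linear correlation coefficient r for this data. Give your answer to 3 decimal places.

-0.966

n = 5, Σa = 182, Σb = 65, Σa² = 6736, Σb² = 913, Σab = 2282
nΣab − ΣaΣb = 11410 − 11830 = -420
nΣa² − (Σa)² = 33680 − 33124 = 556; nΣb² − (Σb)² = 4565 − 4225 = 340
r = -420 / √(556 × 340) = -420 / 434.7873 ≈ -0.966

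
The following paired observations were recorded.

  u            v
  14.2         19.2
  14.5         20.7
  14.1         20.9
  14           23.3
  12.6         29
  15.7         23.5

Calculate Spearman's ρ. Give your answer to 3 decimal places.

Rank u: 4, 5, 3, 2, 1, 6
Rank v: 1, 2, 3, 4, 6, 5
d = rank(u) − rank(v): 3, 3, 0, -2, -5, 1; Σd² = 48
ρ = 1 − 6Σd² / [n(n²−1)] = 1 − 6×48 / (6×35) = 1 − 288/210 ≈ -0.371

-0.371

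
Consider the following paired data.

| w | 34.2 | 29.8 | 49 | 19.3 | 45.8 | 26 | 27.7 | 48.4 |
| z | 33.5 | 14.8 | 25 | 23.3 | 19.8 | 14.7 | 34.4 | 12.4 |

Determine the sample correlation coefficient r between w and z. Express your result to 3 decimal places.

n = 8, Σw = 280.2, Σz = 177.9, Σw² = 10714.66, Σz² = 4454.43, Σwz = 6103.51
nΣwz − ΣwΣz = 48828.08 − 49847.58 = -1019.5
nΣw² − (Σw)² = 85717.28 − 78512.04 = 7205.24; nΣz² − (Σz)² = 35635.44 − 31648.41 = 3987.03
r = -1019.5 / √(7205.24 × 3987.03) = -1019.5 / 5359.8049 ≈ -0.190

-0.190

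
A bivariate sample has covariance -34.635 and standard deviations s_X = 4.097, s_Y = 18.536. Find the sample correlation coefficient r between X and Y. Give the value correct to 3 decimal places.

r = Cov(X,Y) / (s_X · s_Y) = -34.635 / (4.097 × 18.536)
  = -34.635 / 75.9420 ≈ -0.456

-0.456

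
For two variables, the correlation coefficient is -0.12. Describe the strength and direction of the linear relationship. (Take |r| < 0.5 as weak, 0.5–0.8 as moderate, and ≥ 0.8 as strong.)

r = -0.12 < 0 so the relationship is negative.
|r| = 0.12, which falls in the weak range.

weak negative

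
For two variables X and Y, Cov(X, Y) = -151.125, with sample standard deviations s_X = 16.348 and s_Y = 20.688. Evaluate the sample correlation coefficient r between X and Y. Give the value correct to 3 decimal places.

-0.447

r = Cov(X,Y) / (s_X · s_Y) = -151.125 / (16.348 × 20.688)
  = -151.125 / 338.2074 ≈ -0.447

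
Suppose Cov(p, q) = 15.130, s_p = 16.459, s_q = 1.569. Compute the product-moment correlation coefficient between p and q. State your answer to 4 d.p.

r = Cov(p,q) / (s_p · s_q) = 15.130 / (16.459 × 1.569)
  = 15.130 / 25.8242 ≈ 0.5859

0.5859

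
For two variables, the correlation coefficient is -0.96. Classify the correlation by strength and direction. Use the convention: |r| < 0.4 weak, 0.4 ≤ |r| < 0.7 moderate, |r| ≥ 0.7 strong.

strong negative

r = -0.96 < 0 so the relationship is negative.
|r| = 0.96, which falls in the strong range.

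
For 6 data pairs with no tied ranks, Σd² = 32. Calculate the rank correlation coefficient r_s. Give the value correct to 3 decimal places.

ρ = 1 − 6Σd² / [n(n²−1)] = 1 − 6×32 / (6×35)
  = 1 − 192/210 = 1 − 0.9143 ≈ 0.086

0.086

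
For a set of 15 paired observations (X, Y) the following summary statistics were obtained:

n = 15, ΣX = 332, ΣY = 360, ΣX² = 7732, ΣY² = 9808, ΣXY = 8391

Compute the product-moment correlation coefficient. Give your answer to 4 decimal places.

0.6318

r = (nΣXY − ΣXΣY) / √[(nΣX² − (ΣX)²)(nΣY² − (ΣY)²)]
Numerator: 15×8391 − 332×360 = 6345
Denominator: √[(115980 − 110224)(147120 − 129600)] = √[5756 × 17520] = 10042.1671
r = 6345 / 10042.1671 ≈ 0.6318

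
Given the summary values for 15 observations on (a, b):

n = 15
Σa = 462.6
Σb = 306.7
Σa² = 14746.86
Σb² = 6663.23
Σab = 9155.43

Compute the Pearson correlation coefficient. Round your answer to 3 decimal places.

-0.699

r = (nΣab − ΣaΣb) / √[(nΣa² − (Σa)²)(nΣb² − (Σb)²)]
Numerator: 15×9155.43 − 462.6×306.7 = -4547.97
Denominator: √[(221202.9 − 213998.76)(99948.45 − 94064.89)] = √[7204.14 × 5883.56] = 6510.4524
r = -4547.97 / 6510.4524 ≈ -0.699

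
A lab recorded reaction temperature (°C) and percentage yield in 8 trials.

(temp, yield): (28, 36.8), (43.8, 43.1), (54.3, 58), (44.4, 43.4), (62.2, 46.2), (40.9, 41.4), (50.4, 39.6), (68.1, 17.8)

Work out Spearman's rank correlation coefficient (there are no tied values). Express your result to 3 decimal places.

0.167

Rank temp: 1, 3, 6, 4, 7, 2, 5, 8
Rank yield: 2, 5, 8, 6, 7, 4, 3, 1
d = rank(temp) − rank(yield): -1, -2, -2, -2, 0, -2, 2, 7; Σd² = 70
ρ = 1 − 6Σd² / [n(n²−1)] = 1 − 6×70 / (8×63) = 1 − 420/504 ≈ 0.167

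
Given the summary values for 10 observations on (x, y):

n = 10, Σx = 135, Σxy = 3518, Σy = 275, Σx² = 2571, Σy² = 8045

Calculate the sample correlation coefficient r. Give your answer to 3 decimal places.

-0.324

r = (nΣxy − ΣxΣy) / √[(nΣx² − (Σx)²)(nΣy² − (Σy)²)]
Numerator: 10×3518 − 135×275 = -1945
Denominator: √[(25710 − 18225)(80450 − 75625)] = √[7485 × 4825] = 6009.5861
r = -1945 / 6009.5861 ≈ -0.324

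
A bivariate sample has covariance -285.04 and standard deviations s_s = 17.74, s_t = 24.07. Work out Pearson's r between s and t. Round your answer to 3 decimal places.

-0.668

r = Cov(s,t) / (s_s · s_t) = -285.04 / (17.74 × 24.07)
  = -285.04 / 427.0018 ≈ -0.668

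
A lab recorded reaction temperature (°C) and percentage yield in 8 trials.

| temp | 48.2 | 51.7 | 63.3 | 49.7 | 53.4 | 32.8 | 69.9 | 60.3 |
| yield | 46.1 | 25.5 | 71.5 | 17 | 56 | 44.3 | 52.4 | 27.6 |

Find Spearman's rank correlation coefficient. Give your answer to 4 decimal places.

0.4762

Rank temp: 2, 4, 7, 3, 5, 1, 8, 6
Rank yield: 5, 2, 8, 1, 7, 4, 6, 3
d = rank(temp) − rank(yield): -3, 2, -1, 2, -2, -3, 2, 3; Σd² = 44
ρ = 1 − 6Σd² / [n(n²−1)] = 1 − 6×44 / (8×63) = 1 − 264/504 ≈ 0.4762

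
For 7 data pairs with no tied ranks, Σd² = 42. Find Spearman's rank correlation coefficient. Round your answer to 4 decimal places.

ρ = 1 − 6Σd² / [n(n²−1)] = 1 − 6×42 / (7×48)
  = 1 − 252/336 = 1 − 0.75000 ≈ 0.2500

0.2500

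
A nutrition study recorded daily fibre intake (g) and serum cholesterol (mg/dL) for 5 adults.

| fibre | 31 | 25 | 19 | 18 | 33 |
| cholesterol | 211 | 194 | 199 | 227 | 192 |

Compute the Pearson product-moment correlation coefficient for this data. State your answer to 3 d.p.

-0.470

n = 5, Σx = 126, Σy = 1023, Σx² = 3360, Σy² = 210151, Σxy = 25594
nΣxy − ΣxΣy = 127970 − 128898 = -928
nΣx² − (Σx)² = 16800 − 15876 = 924; nΣy² − (Σy)² = 1050755 − 1046529 = 4226
r = -928 / √(924 × 4226) = -928 / 1976.0628 ≈ -0.470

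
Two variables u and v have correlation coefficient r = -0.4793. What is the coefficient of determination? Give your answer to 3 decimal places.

0.230

r² = (-0.4793)² = 0.230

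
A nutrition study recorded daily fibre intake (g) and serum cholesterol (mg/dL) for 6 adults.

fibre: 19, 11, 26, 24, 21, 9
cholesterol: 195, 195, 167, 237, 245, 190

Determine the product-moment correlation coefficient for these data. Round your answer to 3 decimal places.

n = 6, Σx = 110, Σy = 1229, Σx² = 2256, Σy² = 256233, Σxy = 22735
nΣxy − ΣxΣy = 136410 − 135190 = 1220
nΣx² − (Σx)² = 13536 − 12100 = 1436; nΣy² − (Σy)² = 1537398 − 1510441 = 26957
r = 1220 / √(1436 × 26957) = 1220 / 6221.7563 ≈ 0.196

0.196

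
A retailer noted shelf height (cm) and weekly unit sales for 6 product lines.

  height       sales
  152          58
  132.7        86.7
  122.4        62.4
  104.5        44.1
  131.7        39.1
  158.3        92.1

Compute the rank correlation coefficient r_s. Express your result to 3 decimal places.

0.600

Rank height: 5, 4, 2, 1, 3, 6
Rank sales: 3, 5, 4, 2, 1, 6
d = rank(height) − rank(sales): 2, -1, -2, -1, 2, 0; Σd² = 14
ρ = 1 − 6Σd² / [n(n²−1)] = 1 − 6×14 / (6×35) = 1 − 84/210 ≈ 0.600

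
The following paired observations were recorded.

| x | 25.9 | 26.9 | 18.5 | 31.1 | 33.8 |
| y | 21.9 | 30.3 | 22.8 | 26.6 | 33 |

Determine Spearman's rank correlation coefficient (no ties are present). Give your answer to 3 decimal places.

0.800

Rank x: 2, 3, 1, 4, 5
Rank y: 1, 4, 2, 3, 5
d = rank(x) − rank(y): 1, -1, -1, 1, 0; Σd² = 4
ρ = 1 − 6Σd² / [n(n²−1)] = 1 − 6×4 / (5×24) = 1 − 24/120 ≈ 0.800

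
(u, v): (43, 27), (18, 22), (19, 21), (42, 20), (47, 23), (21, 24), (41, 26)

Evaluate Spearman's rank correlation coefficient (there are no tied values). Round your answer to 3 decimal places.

0.321

Rank u: 6, 1, 2, 5, 7, 3, 4
Rank v: 7, 3, 2, 1, 4, 5, 6
d = rank(u) − rank(v): -1, -2, 0, 4, 3, -2, -2; Σd² = 38
ρ = 1 − 6Σd² / [n(n²−1)] = 1 − 6×38 / (7×48) = 1 − 228/336 ≈ 0.321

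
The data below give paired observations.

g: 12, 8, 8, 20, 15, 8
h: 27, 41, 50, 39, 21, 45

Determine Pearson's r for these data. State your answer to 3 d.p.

n = 6, Σg = 71, Σh = 223, Σg² = 961, Σh² = 8897, Σgh = 2507
nΣgh − ΣgΣh = 15042 − 15833 = -791
nΣg² − (Σg)² = 5766 − 5041 = 725; nΣh² − (Σh)² = 53382 − 49729 = 3653
r = -791 / √(725 × 3653) = -791 / 1627.3982 ≈ -0.486

-0.486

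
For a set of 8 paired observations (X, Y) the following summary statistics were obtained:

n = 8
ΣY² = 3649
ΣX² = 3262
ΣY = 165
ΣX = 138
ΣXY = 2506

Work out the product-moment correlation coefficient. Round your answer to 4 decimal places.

r = (nΣXY − ΣXΣY) / √[(nΣX² − (ΣX)²)(nΣY² − (ΣY)²)]
Numerator: 8×2506 − 138×165 = -2722
Denominator: √[(26096 − 19044)(29192 − 27225)] = √[7052 × 1967] = 3724.4173
r = -2722 / 3724.4173 ≈ -0.7309

-0.7309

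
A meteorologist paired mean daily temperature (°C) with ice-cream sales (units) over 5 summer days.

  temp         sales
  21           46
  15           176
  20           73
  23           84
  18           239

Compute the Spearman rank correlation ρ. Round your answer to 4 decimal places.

Rank temp: 4, 1, 3, 5, 2
Rank sales: 1, 4, 2, 3, 5
d = rank(temp) − rank(sales): 3, -3, 1, 2, -3; Σd² = 32
ρ = 1 − 6Σd² / [n(n²−1)] = 1 − 6×32 / (5×24) = 1 − 192/120 ≈ -0.6000

-0.6000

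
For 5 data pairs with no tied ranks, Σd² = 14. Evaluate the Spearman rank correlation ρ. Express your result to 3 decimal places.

ρ = 1 − 6Σd² / [n(n²−1)] = 1 − 6×14 / (5×24)
  = 1 − 84/120 = 1 − 0.7000 ≈ 0.300

0.300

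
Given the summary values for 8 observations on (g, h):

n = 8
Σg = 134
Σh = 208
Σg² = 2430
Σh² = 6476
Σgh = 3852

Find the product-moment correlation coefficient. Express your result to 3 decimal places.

0.827

r = (nΣgh − ΣgΣh) / √[(nΣg² − (Σg)²)(nΣh² − (Σh)²)]
Numerator: 8×3852 − 134×208 = 2944
Denominator: √[(19440 − 17956)(51808 − 43264)] = √[1484 × 8544] = 3560.7999
r = 2944 / 3560.7999 ≈ 0.827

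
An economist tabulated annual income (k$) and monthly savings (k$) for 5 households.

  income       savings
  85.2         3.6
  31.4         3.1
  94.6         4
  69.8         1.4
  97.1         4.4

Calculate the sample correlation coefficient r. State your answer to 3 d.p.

0.475

n = 5, Σx = 378.1, Σy = 16.5, Σx² = 31494.61, Σy² = 59.89, Σxy = 1307.42
nΣxy − ΣxΣy = 6537.1 − 6238.65 = 298.45
nΣx² − (Σx)² = 157473.05 − 142959.61 = 14513.44; nΣy² − (Σy)² = 299.45 − 272.25 = 27.2
r = 298.45 / √(14513.44 × 27.2) = 298.45 / 628.3037 ≈ 0.475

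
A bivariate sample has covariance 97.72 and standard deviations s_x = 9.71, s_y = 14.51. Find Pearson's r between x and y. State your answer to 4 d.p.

r = Cov(x,y) / (s_x · s_y) = 97.72 / (9.71 × 14.51)
  = 97.72 / 140.8921 ≈ 0.6936

0.6936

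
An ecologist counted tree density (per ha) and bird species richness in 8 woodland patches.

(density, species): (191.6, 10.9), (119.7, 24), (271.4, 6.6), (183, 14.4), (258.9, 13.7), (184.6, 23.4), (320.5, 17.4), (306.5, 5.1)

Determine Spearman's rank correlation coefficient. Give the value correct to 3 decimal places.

-0.571

Rank density: 4, 1, 6, 2, 5, 3, 8, 7
Rank species: 3, 8, 2, 5, 4, 7, 6, 1
d = rank(density) − rank(species): 1, -7, 4, -3, 1, -4, 2, 6; Σd² = 132
ρ = 1 − 6Σd² / [n(n²−1)] = 1 − 6×132 / (8×63) = 1 − 792/504 ≈ -0.571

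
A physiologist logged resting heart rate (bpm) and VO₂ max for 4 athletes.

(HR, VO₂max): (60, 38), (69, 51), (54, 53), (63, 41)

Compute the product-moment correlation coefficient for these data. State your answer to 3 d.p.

-0.076

n = 4, Σx = 246, Σy = 183, Σx² = 15246, Σy² = 8535, Σxy = 11244
nΣxy − ΣxΣy = 44976 − 45018 = -42
nΣx² − (Σx)² = 60984 − 60516 = 468; nΣy² − (Σy)² = 34140 − 33489 = 651
r = -42 / √(468 × 651) = -42 / 551.9674 ≈ -0.076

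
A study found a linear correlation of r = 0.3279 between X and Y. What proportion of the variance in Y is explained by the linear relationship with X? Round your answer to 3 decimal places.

r² = (0.3279)² = 0.108

0.108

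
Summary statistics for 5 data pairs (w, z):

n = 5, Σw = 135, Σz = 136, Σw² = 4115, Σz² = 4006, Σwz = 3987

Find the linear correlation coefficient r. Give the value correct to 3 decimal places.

r = (nΣwz − ΣwΣz) / √[(nΣw² − (Σw)²)(nΣz² − (Σz)²)]
Numerator: 5×3987 − 135×136 = 1575
Denominator: √[(20575 − 18225)(20030 − 18496)] = √[2350 × 1534] = 1898.6574
r = 1575 / 1898.6574 ≈ 0.830

0.830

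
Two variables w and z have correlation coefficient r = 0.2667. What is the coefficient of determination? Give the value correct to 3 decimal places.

r² = (0.2667)² = 0.071

0.071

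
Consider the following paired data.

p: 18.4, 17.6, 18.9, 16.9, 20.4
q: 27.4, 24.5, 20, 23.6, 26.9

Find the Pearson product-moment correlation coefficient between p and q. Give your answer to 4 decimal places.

n = 5, Σp = 92.2, Σq = 122.4, Σp² = 1707.3, Σq² = 3031.58, Σpq = 2260.96
nΣpq − ΣpΣq = 11304.8 − 11285.28 = 19.52
nΣp² − (Σp)² = 8536.5 − 8500.84 = 35.66; nΣq² − (Σq)² = 15157.9 − 14981.76 = 176.14
r = 19.52 / √(35.66 × 176.14) = 19.52 / 79.2537 ≈ 0.2463

0.2463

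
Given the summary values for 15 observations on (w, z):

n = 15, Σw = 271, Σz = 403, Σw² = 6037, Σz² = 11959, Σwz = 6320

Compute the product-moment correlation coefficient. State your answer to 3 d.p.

r = (nΣwz − ΣwΣz) / √[(nΣw² − (Σw)²)(nΣz² − (Σz)²)]
Numerator: 15×6320 − 271×403 = -14413
Denominator: √[(90555 − 73441)(179385 − 162409)] = √[17114 × 16976] = 17044.8603
r = -14413 / 17044.8603 ≈ -0.846

-0.846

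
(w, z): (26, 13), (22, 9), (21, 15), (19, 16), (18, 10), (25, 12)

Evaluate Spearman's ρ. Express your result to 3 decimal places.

Rank w: 6, 4, 3, 2, 1, 5
Rank z: 4, 1, 5, 6, 2, 3
d = rank(w) − rank(z): 2, 3, -2, -4, -1, 2; Σd² = 38
ρ = 1 − 6Σd² / [n(n²−1)] = 1 − 6×38 / (6×35) = 1 − 228/210 ≈ -0.086

-0.086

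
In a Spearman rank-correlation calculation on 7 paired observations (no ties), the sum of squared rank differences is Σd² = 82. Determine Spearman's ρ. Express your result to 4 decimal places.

ρ = 1 − 6Σd² / [n(n²−1)] = 1 − 6×82 / (7×48)
  = 1 − 492/336 = 1 − 1.46429 ≈ -0.4643

-0.4643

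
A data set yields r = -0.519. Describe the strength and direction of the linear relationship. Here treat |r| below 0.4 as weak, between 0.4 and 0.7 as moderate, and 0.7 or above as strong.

r = -0.519 < 0 so the relationship is negative.
|r| = 0.519, which falls in the moderate range.

moderate negative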